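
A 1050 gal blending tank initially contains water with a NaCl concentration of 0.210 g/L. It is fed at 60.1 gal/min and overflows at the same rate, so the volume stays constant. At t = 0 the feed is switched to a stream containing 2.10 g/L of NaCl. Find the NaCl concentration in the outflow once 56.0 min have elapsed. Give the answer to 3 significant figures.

Transient balance on the dissolved component: V dC/dt = Q(C_in − C).
So dC/dt = (C_in − C)/τ with τ = V/Q = 1050/60.1 = 17.471 min.
Solution: C(t) = C_in + (C₀ − C_in) e^(−t/τ).
C(56.0) = 2.10 + (0.210 − 2.10)·e^(−56.0/17.471) = 2.10 + (-1.8900)·0.040545 = 2.0234 g/L.

2.02 g/L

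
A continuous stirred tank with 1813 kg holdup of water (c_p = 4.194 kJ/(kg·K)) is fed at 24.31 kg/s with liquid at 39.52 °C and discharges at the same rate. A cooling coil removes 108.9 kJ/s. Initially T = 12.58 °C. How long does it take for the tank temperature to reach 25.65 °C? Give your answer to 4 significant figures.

52.47 s

M c_p dT/dt = ṁ c_p (T_in − T) − Q̇.
τ = M/ṁ = 74.5784 s; T_ss = T_in − Q̇/(ṁ c_p) = 38.4519 °C.
T(t) = T_ss + (T₀ − T_ss) e^(−t/τ). Set T = 25.65:
e^(−t/τ) = (25.65 − 38.4519)/(12.58 − 38.4519) = 0.494819
t = −74.5784 · ln(0.494819) = 52.4707 s.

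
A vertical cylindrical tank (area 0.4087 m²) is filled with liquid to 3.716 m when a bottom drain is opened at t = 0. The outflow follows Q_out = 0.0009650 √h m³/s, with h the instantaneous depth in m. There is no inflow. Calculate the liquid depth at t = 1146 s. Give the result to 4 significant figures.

0.3303 m

A dh/dt = −Q_out = −0.0009650 √h.
∫ h^(−1/2) dh = −(0.0009650/A) ∫ dt, giving 2√h = 2√h₀ − (0.0009650/A) t.
√h = √3.716 − 0.0009650·1146/(2·0.4087) = 1.92769 − 1.35294 = 0.574757.
h = 0.574757² = 0.330345 m.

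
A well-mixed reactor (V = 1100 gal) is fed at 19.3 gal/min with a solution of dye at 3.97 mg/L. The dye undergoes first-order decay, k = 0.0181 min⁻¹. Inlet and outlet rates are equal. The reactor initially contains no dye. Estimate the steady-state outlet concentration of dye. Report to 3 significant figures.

Accumulation = in − out − consumed: V dC/dt = Q C_in − Q C − k V C.
Steady state (dC/dt = 0): C_ss = Q C_in/(Q + kV) = C_in/(1 + kV/Q).
C_ss = 19.3·3.97/(19.3 + 0.0181·1100) = 76.621/39.210 = 1.9541 mg/L.

1.95 mg/L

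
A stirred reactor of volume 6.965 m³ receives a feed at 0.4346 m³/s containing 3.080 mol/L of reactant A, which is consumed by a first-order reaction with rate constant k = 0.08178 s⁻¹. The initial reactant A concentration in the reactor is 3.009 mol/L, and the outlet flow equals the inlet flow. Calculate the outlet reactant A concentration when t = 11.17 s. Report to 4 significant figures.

Accumulation = in − out − consumed: V dC/dt = Q C_in − Q C − k V C.
This is linear with rate a = Q/V + k = 0.144178 s⁻¹.
C_ss = Q C_in/(Q + kV) = 1.33297 mol/L; C(t) = C_ss + (C₀ − C_ss) e^(−a t).
C(11.17) = 1.33297 + (1.67603)·e^(−0.144178·11.17) = 1.33297 + (1.67603)·0.199795 = 1.66783 mol/L.

1.668 mol/L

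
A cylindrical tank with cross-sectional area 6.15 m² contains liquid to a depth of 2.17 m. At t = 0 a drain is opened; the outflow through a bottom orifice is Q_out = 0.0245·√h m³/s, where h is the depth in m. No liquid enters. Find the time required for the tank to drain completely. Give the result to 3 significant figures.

With no inflow, A dh/dt = −0.0245 √h.
Separate and integrate: 2(√h − √h₀) = −(0.0245/A) t.
Tank is empty when √h = 0: t_empty = 2A√h₀/0.0245.
t_empty = 2·6.15·√2.17/0.0245 = 12.300·1.4731/0.0245 = 739.55 s.

740 s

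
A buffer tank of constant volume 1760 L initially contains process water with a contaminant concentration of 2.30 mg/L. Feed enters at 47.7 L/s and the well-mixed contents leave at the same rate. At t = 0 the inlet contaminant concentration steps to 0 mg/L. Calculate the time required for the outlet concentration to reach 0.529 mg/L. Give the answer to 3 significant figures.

Species balance: V dC/dt = Q(C_in − C) ⇒ τ = V/Q = 36.897 s.
C(t) = C_in + (C₀ − C_in) e^(−t/τ). Set C = 0.529 and solve for t:
e^(−t/τ) = (C − C_in)/(C₀ − C_in) = (0.529 − 0)/(2.30 − 0) = 0.23000
t = −τ ln(…) = 36.897 × 1.4697 = 54.227 s.

54.2 s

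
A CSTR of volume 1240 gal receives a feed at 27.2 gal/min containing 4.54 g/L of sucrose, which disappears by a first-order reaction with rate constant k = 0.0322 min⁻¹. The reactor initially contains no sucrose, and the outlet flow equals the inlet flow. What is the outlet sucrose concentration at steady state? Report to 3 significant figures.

1.84 g/L

Species balance: V dC/dt = Q C_in − Q C − k V C.
Steady state (dC/dt = 0): C_ss = Q C_in/(Q + kV) = C_in/(1 + kV/Q).
C_ss = 27.2·4.54/(27.2 + 0.0322·1240) = 123.49/67.128 = 1.8396 g/L.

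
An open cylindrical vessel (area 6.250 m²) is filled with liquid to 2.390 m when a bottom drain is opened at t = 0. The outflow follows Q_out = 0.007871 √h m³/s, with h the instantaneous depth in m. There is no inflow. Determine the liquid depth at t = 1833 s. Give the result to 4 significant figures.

0.1535 m

A dh/dt = −Q_out = −0.007871 √h.
∫ h^(−1/2) dh = −(0.007871/A) ∫ dt, giving 2√h = 2√h₀ − (0.007871/A) t.
√h = √2.390 − 0.007871·1833/(2·6.250) = 1.54596 − 1.15420 = 0.391759.
h = 0.391759² = 0.153475 m.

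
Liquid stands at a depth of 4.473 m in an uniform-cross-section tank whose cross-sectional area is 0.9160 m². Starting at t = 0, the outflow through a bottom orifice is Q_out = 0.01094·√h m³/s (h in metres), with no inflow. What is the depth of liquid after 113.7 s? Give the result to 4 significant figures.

With no inflow, A dh/dt = −0.01094 √h.
Separate and integrate: 2(√h − √h₀) = −(0.01094/A) t.
√h = √4.473 − 0.01094·113.7/(2·0.9160) = 2.11495 − 0.678973 = 1.43597.
h = 1.43597² = 2.06202 m.

2.062 m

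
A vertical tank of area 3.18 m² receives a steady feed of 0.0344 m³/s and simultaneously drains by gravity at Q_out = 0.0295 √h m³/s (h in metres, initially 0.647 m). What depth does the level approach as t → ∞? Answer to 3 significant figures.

1.36 m

A dh/dt = Q_in − 0.0295 √h. Steady state requires inflow = outflow:
Q_in = 0.0295 √h_ss ⇒ √h_ss = 0.0344/0.0295 = 1.1661.
h_ss = 1.1661² = 1.3598 m. (Since h₀ = 0.647 m < h_ss, the level will rise toward this value.)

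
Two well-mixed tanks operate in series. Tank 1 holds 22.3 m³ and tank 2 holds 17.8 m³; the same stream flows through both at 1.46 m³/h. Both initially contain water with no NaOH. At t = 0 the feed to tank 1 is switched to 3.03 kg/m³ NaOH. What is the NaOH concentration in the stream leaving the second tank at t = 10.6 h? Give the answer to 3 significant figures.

0.553 kg/m³

Time constants: τᵢ = Vᵢ/Q for each well-mixed tank.
τ₁ = 22.3/1.46 = 15.274 h; τ₂ = 17.8/1.46 = 12.192 h.
Solving the cascade with C₁(0)=C₂(0)=0 gives C₂(t) = C_in[1 − (τ₁ e^(−t/τ₁) − τ₂ e^(−t/τ₂))/(τ₁ − τ₂)].
At t = 10.6: e^(−t/τ₁) = 0.49958, e^(−t/τ₂) = 0.41919.
C₂ = 3.03·[1 − (15.274·0.49958 − 12.192·0.41919)/(3.0822)] = 3.03·0.18243 = 0.55276 kg/m³.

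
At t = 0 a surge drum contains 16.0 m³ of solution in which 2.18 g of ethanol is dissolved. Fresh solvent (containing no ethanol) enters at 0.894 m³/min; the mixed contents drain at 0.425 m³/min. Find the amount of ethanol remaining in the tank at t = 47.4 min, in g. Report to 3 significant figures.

0.990 g

Total volume: dV/dt = Q_in − Q_out = 0.46900 m³/min, so V(t) = 16.0 + 0.46900 t and V(47.4) = 38.231 m³.
Species balance (pure solvent in): dm/dt = −Q_out · m/V(t).
dm/m = −Q_out dt/(V₀ + 0.46900 t); integrating gives ln(m/m₀) = −(Q_out/(Q_in−Q_out)) ln(V/V₀).
m = m₀ (V₀/V)^(Q_out/(Q_in−Q_out)) = 2.18 × (16.0/38.231)^(0.90618) = 0.99005 g.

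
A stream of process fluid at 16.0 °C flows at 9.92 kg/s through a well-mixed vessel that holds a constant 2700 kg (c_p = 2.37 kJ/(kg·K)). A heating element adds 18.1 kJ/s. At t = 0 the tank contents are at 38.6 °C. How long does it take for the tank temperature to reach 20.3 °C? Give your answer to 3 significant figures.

496 s

M c_p dT/dt = ṁ c_p (T_in − T) + Q̇.
τ = M/ṁ = 272.18 s; T_ss = T_in + Q̇/(ṁ c_p) = 16.770 °C.
T(t) = T_ss + (T₀ − T_ss) e^(−t/τ). Set T = 20.3:
e^(−t/τ) = (20.3 − 16.770)/(38.6 − 16.770) = 0.16171
t = −272.18 · ln(0.16171) = 495.90 s.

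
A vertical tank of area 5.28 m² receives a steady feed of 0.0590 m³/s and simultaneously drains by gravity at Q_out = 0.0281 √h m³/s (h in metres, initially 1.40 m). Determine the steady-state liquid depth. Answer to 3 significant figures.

4.41 m

Level balance: A dh/dt = 0.0590 − 0.0281 √h. Setting dh/dt = 0:
Q_in = 0.0281 √h_ss ⇒ √h_ss = 0.0590/0.0281 = 2.0996.
h_ss = 2.0996² = 4.4085 m. (Since h₀ = 1.40 m < h_ss, the level will rise toward this value.)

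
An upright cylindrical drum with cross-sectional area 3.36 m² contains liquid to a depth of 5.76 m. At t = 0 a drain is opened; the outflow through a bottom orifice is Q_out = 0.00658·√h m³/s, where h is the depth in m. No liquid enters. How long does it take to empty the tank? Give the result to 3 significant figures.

A dh/dt = −Q_out = −0.00658 √h.
This is separable: 2 d(√h)/dt = −0.00658/A, so √h = √h₀ − (0.00658/(2A)) t.
Set h = 0: 2√h₀ = (0.00658/A) t_empty ⇒ t_empty = 2A√h₀/0.00658.
t_empty = 2·3.36·√5.76/0.00658 = 6.7200·2.4000/0.00658 = 2451.1 s.

2450 s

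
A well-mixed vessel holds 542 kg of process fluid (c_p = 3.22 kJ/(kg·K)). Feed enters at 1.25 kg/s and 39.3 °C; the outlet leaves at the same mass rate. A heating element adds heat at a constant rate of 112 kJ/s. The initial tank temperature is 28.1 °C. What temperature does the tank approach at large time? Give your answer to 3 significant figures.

67.1 °C

M c_p dT/dt = ṁ c_p (T_in − T) + Q̇.
At steady state dT/dt = 0 ⇒ T_ss = T_in + Q̇/(ṁ c_p) = 39.3 + 112/(1.25·3.22) = 67.126 °C.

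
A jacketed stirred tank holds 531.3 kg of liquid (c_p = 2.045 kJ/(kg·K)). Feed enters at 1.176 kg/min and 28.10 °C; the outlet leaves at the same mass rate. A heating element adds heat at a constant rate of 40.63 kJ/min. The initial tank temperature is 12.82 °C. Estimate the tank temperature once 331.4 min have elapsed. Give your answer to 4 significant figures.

M c_p dT/dt = ṁ c_p (T_in − T) + Q̇.
Rearrange: dT/dt = (T_ss − T)/τ with τ = M/ṁ = 451.786 min and T_ss = T_in + Q̇/(ṁ c_p) = 44.9945 °C.
T approaches T_ss exponentially: T(t) = T_ss + (T₀ − T_ss) e^(−t/τ).
T(331.4) = 44.9945 + (-32.1745)·e^(−331.4/451.786) = 44.9945 + (-32.1745)·0.480209 = 29.5440 °C.

29.54 °C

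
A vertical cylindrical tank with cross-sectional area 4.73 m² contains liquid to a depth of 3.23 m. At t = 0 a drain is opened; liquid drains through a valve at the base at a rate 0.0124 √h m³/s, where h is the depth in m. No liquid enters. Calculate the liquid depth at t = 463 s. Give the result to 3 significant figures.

1.42 m

With no inflow, A dh/dt = −0.0124 √h.
Separate and integrate: 2(√h − √h₀) = −(0.0124/A) t.
√h = √3.23 − 0.0124·463/(2·4.73) = 1.7972 − 0.60689 = 1.1903.
h = 1.1903² = 1.4169 m.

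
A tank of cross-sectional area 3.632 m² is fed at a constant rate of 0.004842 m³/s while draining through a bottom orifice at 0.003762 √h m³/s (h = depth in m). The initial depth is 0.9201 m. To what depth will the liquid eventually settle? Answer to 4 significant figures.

1.657 m

Unsteady balance on liquid volume: A dh/dt = Q_in − 0.003762 √h. At steady state dh/dt = 0:
Q_in = 0.003762 √h_ss ⇒ √h_ss = 0.004842/0.003762 = 1.28708.
h_ss = 1.28708² = 1.65658 m. (Since h₀ = 0.9201 m < h_ss, the level will rise toward this value.)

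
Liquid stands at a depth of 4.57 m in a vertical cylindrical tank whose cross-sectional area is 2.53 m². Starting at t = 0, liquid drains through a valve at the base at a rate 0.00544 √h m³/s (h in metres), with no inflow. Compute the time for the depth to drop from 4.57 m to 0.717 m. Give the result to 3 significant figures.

1200 s

A dh/dt = −Q_out = −0.00544 √h.
Separate and integrate: 2(√h − √h₀) = −(0.00544/A) t.
t = 2A(√h₀ − √h)/0.00544 = 2·2.53·(√4.57 − √0.717)/0.00544
  = 5.0600 × (2.1378 − 0.84676) / 0.00544 = 1200.8 s.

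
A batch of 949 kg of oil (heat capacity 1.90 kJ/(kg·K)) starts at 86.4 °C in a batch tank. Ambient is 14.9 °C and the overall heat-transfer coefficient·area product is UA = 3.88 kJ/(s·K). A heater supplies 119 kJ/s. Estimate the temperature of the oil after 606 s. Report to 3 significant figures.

56.7 °C

M c_p dT/dt = −UA(T − T_amb) + Q̇.
dT/dt = (T_ss − T)/τ with T_ss = T_amb + Q̇/UA = 14.9 + 119/3.88 = 45.570 °C, τ = M c_p/UA = 949·1.90/3.88 = 464.72 s.
T approaches T_ss exponentially: T(t) = T_ss + (T₀ − T_ss) e^(−t/τ).
T(606) = 45.570 + (40.830)·0.27144 = 56.653 °C.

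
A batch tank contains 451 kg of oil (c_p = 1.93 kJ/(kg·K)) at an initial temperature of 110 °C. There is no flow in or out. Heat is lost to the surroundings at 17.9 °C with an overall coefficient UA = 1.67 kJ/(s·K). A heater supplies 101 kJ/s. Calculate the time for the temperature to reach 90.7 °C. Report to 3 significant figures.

Energy balance: M c_p dT/dt = −UA(T − T_amb) + Q̇.
τ = M c_p/UA = 521.22 s; T_ss = T_amb + Q̇/UA = 17.9 + 101/1.67 = 78.379 °C.
T(t) = T_ss + (T₀ − T_ss)e^(−t/τ); set T = 90.7:
t = −τ ln[(T − T_ss)/(T₀ − T_ss)] = −521.22 · ln(0.38965) = 491.26 s.

491 s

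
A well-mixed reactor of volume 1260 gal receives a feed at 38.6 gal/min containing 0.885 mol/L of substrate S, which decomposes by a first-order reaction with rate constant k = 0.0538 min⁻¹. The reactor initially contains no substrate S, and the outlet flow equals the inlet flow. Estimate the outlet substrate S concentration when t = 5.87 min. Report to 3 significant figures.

0.125 mol/L

Accumulation = in − out − consumed: V dC/dt = Q C_in − Q C − k V C.
dC/dt = (Q/V) C_in − (Q/V + k) C; effective rate a = Q/V + k = 0.030635 + 0.0538 = 0.084435 min⁻¹.
C_ss = Q C_in/(Q + kV) = 0.32110 mol/L; C(t) = C_ss + (C₀ − C_ss) e^(−a t).
C(5.87) = 0.32110 + (-0.32110)·e^(−0.084435·5.87) = 0.32110 + (-0.32110)·0.60919 = 0.12549 mol/L.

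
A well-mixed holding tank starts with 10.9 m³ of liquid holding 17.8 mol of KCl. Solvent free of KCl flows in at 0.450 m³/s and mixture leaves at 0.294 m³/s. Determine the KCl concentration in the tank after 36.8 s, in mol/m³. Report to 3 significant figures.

Total volume: dV/dt = Q_in − Q_out = 0.15600 m³/s, so V(t) = 10.9 + 0.15600 t and V(36.8) = 16.641 m³.
Solute balance: dm/dt = 0 − Q_out C = −Q_out m/V(t).
Separate: dm/m = −Q_out dt/V(t) ⇒ ln(m/m₀) = −(Q_out/(Q_in−Q_out)) ln(V/V₀).
m = m₀ (V₀/V)^(Q_out/(Q_in−Q_out)) = 17.8 × (10.9/16.641)^(1.8846) = 8.0191 mol.
C = m/V = 8.0191/16.641 = 0.48189 mol/m³.

0.482 mol/m³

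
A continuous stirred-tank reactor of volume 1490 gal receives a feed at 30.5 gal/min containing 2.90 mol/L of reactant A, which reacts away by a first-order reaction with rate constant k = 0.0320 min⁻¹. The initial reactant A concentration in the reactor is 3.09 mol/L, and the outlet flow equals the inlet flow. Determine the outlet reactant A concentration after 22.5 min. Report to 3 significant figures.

Species balance: V dC/dt = Q C_in − Q C − k V C.
dC/dt = (Q/V) C_in − (Q/V + k) C; effective rate a = Q/V + k = 0.020470 + 0.0320 = 0.052470 min⁻¹.
C_ss = Q C_in/(Q + kV) = 1.1314 mol/L; C(t) = C_ss + (C₀ − C_ss) e^(−a t).
C(22.5) = 1.1314 + (1.9586)·e^(−0.052470·22.5) = 1.1314 + (1.9586)·0.30710 = 1.7329 mol/L.

1.73 mol/L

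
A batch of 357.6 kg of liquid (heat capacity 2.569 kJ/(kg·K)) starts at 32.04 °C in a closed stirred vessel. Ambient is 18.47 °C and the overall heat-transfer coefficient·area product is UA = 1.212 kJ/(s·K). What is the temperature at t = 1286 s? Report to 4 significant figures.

M c_p dT/dt = −UA(T − T_amb).
dT/dt = (T_ss − T)/τ with T_ss = T_amb = 18.4700 °C, τ = M c_p/UA = 357.6·2.569/1.212 = 757.982 s.
Solution: T(t) = T_ss + (T₀ − T_ss) e^(−t/τ).
T(1286) = 18.4700 + (13.5700)·0.183304 = 20.9574 °C.

20.96 °C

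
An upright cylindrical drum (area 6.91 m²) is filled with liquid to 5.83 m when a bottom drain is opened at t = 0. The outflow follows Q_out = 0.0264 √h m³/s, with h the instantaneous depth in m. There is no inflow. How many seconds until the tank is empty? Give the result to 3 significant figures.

1260 s

With no inflow, A dh/dt = −0.0264 √h.
This is separable: 2 d(√h)/dt = −0.0264/A, so √h = √h₀ − (0.0264/(2A)) t.
Set h = 0: 2√h₀ = (0.0264/A) t_empty ⇒ t_empty = 2A√h₀/0.0264.
t_empty = 2·6.91·√5.83/0.0264 = 13.820·2.4145/0.0264 = 1264.0 s.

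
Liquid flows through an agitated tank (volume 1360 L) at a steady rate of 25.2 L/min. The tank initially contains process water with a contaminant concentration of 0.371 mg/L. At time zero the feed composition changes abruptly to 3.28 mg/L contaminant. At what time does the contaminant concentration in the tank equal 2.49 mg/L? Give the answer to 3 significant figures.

Species balance: V dC/dt = Q(C_in − C) ⇒ τ = V/Q = 53.968 min.
C(t) = C_in + (C₀ − C_in) e^(−t/τ). Set C = 2.49 and solve for t:
e^(−t/τ) = (C − C_in)/(C₀ − C_in) = (2.49 − 3.28)/(0.371 − 3.28) = 0.27157
t = −τ ln(…) = 53.968 × 1.3035 = 70.349 min.

70.3 min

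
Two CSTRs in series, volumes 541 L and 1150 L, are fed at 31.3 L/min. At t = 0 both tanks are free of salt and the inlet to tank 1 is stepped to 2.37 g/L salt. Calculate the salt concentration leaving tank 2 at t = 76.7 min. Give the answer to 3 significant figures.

Each tank obeys Vᵢ dCᵢ/dt = Q(Cᵢ₋₁ − Cᵢ), so τᵢ = Vᵢ/Q.
τ₁ = 541/31.3 = 17.284 min; τ₂ = 1150/31.3 = 36.741 min.
Solving the cascade with C₁(0)=C₂(0)=0 gives C₂(t) = C_in[1 − (τ₁ e^(−t/τ₁) − τ₂ e^(−t/τ₂))/(τ₁ − τ₂)].
At t = 76.7: e^(−t/τ₁) = 0.011825, e^(−t/τ₂) = 0.12399.
C₂ = 2.37·[1 − (17.284·0.011825 − 36.741·0.12399)/(-19.457)] = 2.37·0.77637 = 1.8400 g/L.

1.84 g/L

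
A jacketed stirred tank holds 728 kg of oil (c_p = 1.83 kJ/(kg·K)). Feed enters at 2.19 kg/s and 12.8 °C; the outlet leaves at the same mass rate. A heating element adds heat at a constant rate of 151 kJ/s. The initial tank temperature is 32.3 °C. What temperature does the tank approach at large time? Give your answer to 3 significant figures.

M c_p dT/dt = ṁ c_p (T_in − T) + Q̇.
At steady state dT/dt = 0 ⇒ T_ss = T_in + Q̇/(ṁ c_p) = 12.8 + 151/(2.19·1.83) = 50.477 °C.

50.5 °C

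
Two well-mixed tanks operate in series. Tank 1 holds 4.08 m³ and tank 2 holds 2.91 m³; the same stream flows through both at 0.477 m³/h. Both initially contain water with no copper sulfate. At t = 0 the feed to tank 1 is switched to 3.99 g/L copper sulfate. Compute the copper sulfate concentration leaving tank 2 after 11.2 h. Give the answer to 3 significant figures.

1.82 g/L

Species balance on tank i: dCᵢ/dt = (Cᵢ₋₁ − Cᵢ)/τᵢ with τᵢ = Vᵢ/Q.
τ₁ = 4.08/0.477 = 8.5535 h; τ₂ = 2.91/0.477 = 6.1006 h.
Tank 1: C₁ = C_in(1 − e^(−t/τ₁)). Tank 2 (τ₁ ≠ τ₂): C₂ = C_in[1 − (τ₁ e^(−t/τ₁) − τ₂ e^(−t/τ₂))/(τ₁ − τ₂)].
At t = 11.2: e^(−t/τ₁) = 0.26998, e^(−t/τ₂) = 0.15947.
C₂ = 3.99·[1 − (8.5535·0.26998 − 6.1006·0.15947)/(2.4528)] = 3.99·0.45518 = 1.8161 g/L.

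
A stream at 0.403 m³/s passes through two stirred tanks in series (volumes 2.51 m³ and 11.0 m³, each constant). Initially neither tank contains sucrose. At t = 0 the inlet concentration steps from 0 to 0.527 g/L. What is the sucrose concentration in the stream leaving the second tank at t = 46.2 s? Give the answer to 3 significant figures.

0.401 g/L

Species balance on tank i: dCᵢ/dt = (Cᵢ₋₁ − Cᵢ)/τᵢ with τᵢ = Vᵢ/Q.
τ₁ = 2.51/0.403 = 6.2283 s; τ₂ = 11.0/0.403 = 27.295 s.
Tank 1: C₁ = C_in(1 − e^(−t/τ₁)). Tank 2 (τ₁ ≠ τ₂): C₂ = C_in[1 − (τ₁ e^(−t/τ₁) − τ₂ e^(−t/τ₂))/(τ₁ − τ₂)].
At t = 46.2: e^(−t/τ₁) = 0.00060049, e^(−t/τ₂) = 0.18404.
C₂ = 0.527·[1 − (6.2283·0.00060049 − 27.295·0.18404)/(-21.067)] = 0.527·0.76173 = 0.40143 g/L.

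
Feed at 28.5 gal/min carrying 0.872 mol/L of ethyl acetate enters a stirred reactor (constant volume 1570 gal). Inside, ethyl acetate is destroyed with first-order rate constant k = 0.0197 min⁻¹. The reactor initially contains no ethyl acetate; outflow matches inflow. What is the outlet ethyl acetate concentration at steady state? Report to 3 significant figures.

Accumulation = in − out − consumed: V dC/dt = Q C_in − Q C − k V C.
At steady state: 0 = Q C_in − (Q + kV) C_ss, so C_ss = Q C_in/(Q + kV).
C_ss = 28.5·0.872/(28.5 + 0.0197·1570) = 24.852/59.429 = 0.41818 mol/L.

0.418 mol/L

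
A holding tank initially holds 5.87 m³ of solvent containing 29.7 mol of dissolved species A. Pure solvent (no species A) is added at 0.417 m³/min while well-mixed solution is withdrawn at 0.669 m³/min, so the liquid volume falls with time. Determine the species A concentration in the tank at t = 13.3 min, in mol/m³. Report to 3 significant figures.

Let m(t) be the amount of species A. Volume: V(t) = V₀ + (Q_in − Q_out) t = 5.87 − 0.25200 t; V(13.3) = 2.5184 m³.
Species balance (pure solvent in): dm/dt = −Q_out · m/V(t).
Separate: dm/m = −Q_out dt/V(t) ⇒ ln(m/m₀) = −(Q_out/(Q_in−Q_out)) ln(V/V₀).
m = m₀ (V₀/V)^(Q_out/(Q_in−Q_out)) = 29.7 × (5.87/2.5184)^(-2.6548) = 3.1412 mol.
C = m/V = 3.1412/2.5184 = 1.2473 mol/m³.

1.25 mol/m³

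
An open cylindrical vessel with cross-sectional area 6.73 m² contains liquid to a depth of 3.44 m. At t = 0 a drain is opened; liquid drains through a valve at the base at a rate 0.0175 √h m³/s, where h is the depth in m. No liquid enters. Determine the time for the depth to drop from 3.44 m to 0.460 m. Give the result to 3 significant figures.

Accumulation of liquid (constant cross-section A): A dh/dt = −0.0175 √h.
∫ h^(−1/2) dh = −(0.0175/A) ∫ dt, giving 2√h = 2√h₀ − (0.0175/A) t.
t = 2A(√h₀ − √h)/0.0175 = 2·6.73·(√3.44 − √0.460)/0.0175
  = 13.460 × (1.8547 − 0.67823) / 0.0175 = 904.89 s.

905 s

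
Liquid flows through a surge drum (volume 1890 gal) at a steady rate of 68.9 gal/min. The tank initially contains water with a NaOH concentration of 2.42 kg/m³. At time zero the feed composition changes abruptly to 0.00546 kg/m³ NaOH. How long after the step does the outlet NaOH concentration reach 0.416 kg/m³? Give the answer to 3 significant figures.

48.6 min

Unsteady species balance (constant V, well mixed): V dC/dt = Q(C_in − C), so τ = V/Q = 27.431 min.
C(t) = C_in + (C₀ − C_in) e^(−t/τ). Set C = 0.416 and solve for t:
e^(−t/τ) = (C − C_in)/(C₀ − C_in) = (0.416 − 0.00546)/(2.42 − 0.00546) = 0.17003
t = −τ ln(…) = 27.431 × 1.7718 = 48.602 min.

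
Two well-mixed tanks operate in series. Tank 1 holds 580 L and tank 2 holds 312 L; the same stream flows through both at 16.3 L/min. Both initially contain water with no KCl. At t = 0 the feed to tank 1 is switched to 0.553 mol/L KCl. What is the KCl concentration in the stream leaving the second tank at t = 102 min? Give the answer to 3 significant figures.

Species balance on tank i: dCᵢ/dt = (Cᵢ₋₁ − Cᵢ)/τᵢ with τᵢ = Vᵢ/Q.
τ₁ = 580/16.3 = 35.583 min; τ₂ = 312/16.3 = 19.141 min.
Tank 1: C₁ = C_in(1 − e^(−t/τ₁)). Tank 2 (τ₁ ≠ τ₂): C₂ = C_in[1 − (τ₁ e^(−t/τ₁) − τ₂ e^(−t/τ₂))/(τ₁ − τ₂)].
At t = 102: e^(−t/τ₁) = 0.056895, e^(−t/τ₂) = 0.0048497.
C₂ = 0.553·[1 − (35.583·0.056895 − 19.141·0.0048497)/(16.442)] = 0.553·0.88252 = 0.48803 mol/L.

0.488 mol/L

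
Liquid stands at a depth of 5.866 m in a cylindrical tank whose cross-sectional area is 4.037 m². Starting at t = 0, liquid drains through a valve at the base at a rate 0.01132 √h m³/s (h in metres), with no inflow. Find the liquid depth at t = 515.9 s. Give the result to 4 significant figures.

2.885 m

A dh/dt = −Q_out = −0.01132 √h.
∫ h^(−1/2) dh = −(0.01132/A) ∫ dt, giving 2√h = 2√h₀ − (0.01132/A) t.
√h = √5.866 − 0.01132·515.9/(2·4.037) = 2.42198 − 0.723308 = 1.69867.
h = 1.69867² = 2.88550 m.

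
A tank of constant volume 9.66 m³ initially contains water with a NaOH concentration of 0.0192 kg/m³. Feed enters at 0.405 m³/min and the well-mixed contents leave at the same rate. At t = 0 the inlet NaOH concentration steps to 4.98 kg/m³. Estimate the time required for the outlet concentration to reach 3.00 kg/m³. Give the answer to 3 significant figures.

21.9 min

Accumulation = in − out for the solute gives V dC/dt = Q(C_in − C), so τ = V/Q = 23.852 min.
C(t) = C_in + (C₀ − C_in) e^(−t/τ). Set C = 3.00 and solve for t:
e^(−t/τ) = (C − C_in)/(C₀ − C_in) = (3.00 − 4.98)/(0.0192 − 4.98) = 0.39913
t = −τ ln(…) = 23.852 × 0.91847 = 21.907 min.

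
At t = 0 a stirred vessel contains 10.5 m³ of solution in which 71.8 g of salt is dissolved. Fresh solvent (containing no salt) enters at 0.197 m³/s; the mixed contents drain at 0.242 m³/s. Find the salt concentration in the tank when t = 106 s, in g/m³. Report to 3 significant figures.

Total volume: dV/dt = Q_in − Q_out = -0.045000 m³/s, so V(t) = 10.5 − 0.045000 t and V(106) = 5.7300 m³.
No salt enters, so dm/dt = −Q_out · (m/V).
dm/m = −Q_out dt/(V₀ − 0.045000 t); integrating gives ln(m/m₀) = −(Q_out/(Q_in−Q_out)) ln(V/V₀).
m = m₀ (V₀/V)^(Q_out/(Q_in−Q_out)) = 71.8 × (10.5/5.7300)^(-5.3778) = 2.7643 g.
C = m/V = 2.7643/5.7300 = 0.48242 g/m³.

0.482 g/m³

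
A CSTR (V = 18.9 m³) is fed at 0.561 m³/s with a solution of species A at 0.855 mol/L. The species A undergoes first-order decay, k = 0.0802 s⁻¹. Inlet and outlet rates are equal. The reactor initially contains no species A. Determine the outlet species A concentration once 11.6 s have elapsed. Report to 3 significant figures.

0.166 mol/L

Species balance: V dC/dt = Q C_in − Q C − k V C.
This is linear with rate a = Q/V + k = 0.10988 s⁻¹.
C_ss = Q C_in/(Q + kV) = 0.23096 mol/L; C(t) = C_ss + (C₀ − C_ss) e^(−a t).
C(11.6) = 0.23096 + (-0.23096)·e^(−0.10988·11.6) = 0.23096 + (-0.23096)·0.27953 = 0.16640 mol/L.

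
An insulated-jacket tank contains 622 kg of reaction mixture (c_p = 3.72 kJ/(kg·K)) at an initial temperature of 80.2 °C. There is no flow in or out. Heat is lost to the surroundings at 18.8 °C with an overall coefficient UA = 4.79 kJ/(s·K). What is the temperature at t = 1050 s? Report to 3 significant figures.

Lumped-capacitance energy balance: M c_p dT/dt = UA(T_amb − T).
dT/dt = (T_ss − T)/τ with T_ss = T_amb = 18.800 °C, τ = M c_p/UA = 622·3.72/4.79 = 483.06 s.
Integrating: T(t) = T_ss + (T₀ − T_ss) e^(−t/τ).
T(1050) = 18.800 + (61.400)·0.11376 = 25.785 °C.

25.8 °C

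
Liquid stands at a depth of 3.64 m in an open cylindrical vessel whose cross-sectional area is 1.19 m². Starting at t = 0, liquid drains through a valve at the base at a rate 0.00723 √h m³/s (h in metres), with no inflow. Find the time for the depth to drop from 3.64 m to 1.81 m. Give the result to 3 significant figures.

185 s

Accumulation of liquid (constant cross-section A): A dh/dt = −0.00723 √h.
This is separable: 2 d(√h)/dt = −0.00723/A, so √h = √h₀ − (0.00723/(2A)) t.
t = 2A(√h₀ − √h)/0.00723 = 2·1.19·(√3.64 − √1.81)/0.00723
  = 2.3800 × (1.9079 − 1.3454) / 0.00723 = 185.17 s.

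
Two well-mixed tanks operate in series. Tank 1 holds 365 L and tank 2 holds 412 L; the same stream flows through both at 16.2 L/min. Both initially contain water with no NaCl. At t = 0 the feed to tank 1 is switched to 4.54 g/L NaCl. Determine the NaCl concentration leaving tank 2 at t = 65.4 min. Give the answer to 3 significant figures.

3.43 g/L

Time constants: τᵢ = Vᵢ/Q for each well-mixed tank.
τ₁ = 365/16.2 = 22.531 min; τ₂ = 412/16.2 = 25.432 min.
Solving the cascade with C₁(0)=C₂(0)=0 gives C₂(t) = C_in[1 − (τ₁ e^(−t/τ₁) − τ₂ e^(−t/τ₂))/(τ₁ − τ₂)].
At t = 65.4: e^(−t/τ₁) = 0.054876, e^(−t/τ₂) = 0.076417.
C₂ = 4.54·[1 − (22.531·0.054876 − 25.432·0.076417)/(-2.9012)] = 4.54·0.75630 = 3.4336 g/L.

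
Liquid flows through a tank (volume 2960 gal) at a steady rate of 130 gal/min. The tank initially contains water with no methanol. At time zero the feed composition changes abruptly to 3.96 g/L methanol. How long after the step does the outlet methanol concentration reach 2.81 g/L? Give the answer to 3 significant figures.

28.2 min

Species balance: V dC/dt = Q(C_in − C) ⇒ τ = V/Q = 22.769 min.
C(t) = C_in + (C₀ − C_in) e^(−t/τ). Set C = 2.81 and solve for t:
e^(−t/τ) = (C − C_in)/(C₀ − C_in) = (2.81 − 3.96)/(0 − 3.96) = 0.29040
t = −τ ln(…) = 22.769 × 1.2365 = 28.154 min.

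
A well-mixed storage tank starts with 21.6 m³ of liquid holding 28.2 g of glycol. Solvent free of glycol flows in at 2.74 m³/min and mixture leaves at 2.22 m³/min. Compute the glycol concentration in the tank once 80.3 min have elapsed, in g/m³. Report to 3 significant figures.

0.00450 g/m³

Total volume: dV/dt = Q_in − Q_out = 0.52000 m³/min, so V(t) = 21.6 + 0.52000 t and V(80.3) = 63.356 m³.
No glycol enters, so dm/dt = −Q_out · (m/V).
dm/m = −Q_out dt/(V₀ + 0.52000 t); integrating gives ln(m/m₀) = −(Q_out/(Q_in−Q_out)) ln(V/V₀).
m = m₀ (V₀/V)^(Q_out/(Q_in−Q_out)) = 28.2 × (21.6/63.356)^(4.2692) = 0.28516 g.
C = m/V = 0.28516/63.356 = 0.0045010 g/m³.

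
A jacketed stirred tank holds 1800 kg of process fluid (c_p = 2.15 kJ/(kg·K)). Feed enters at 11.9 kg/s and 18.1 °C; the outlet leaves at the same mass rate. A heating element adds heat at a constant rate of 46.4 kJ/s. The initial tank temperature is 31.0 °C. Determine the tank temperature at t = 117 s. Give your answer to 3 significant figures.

First-law balance (no shaft work): M c_p dT/dt = ṁ c_p (T_in − T) + 46.4.
τ = M/ṁ = 151.26 s; T_ss = T_in + Q̇/(ṁ c_p) = 18.1 + 46.4/(11.9·2.15) = 19.914 °C.
T approaches T_ss exponentially: T(t) = T_ss + (T₀ − T_ss) e^(−t/τ).
T(117) = 19.914 + (11.086)·e^(−117/151.26) = 19.914 + (11.086)·0.46140 = 25.029 °C.

25.0 °C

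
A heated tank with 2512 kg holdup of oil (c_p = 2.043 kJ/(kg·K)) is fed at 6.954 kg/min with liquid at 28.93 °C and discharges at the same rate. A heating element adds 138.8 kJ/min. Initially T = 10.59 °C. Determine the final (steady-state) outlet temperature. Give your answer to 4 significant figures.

Heat balance on the well-mixed liquid: M c_p dT/dt = ṁ c_p (T_in − T) + 138.8.
At steady state dT/dt = 0 ⇒ T_ss = T_in + Q̇/(ṁ c_p) = 28.93 + 138.8/(6.954·2.043) = 38.6998 °C.

38.70 °C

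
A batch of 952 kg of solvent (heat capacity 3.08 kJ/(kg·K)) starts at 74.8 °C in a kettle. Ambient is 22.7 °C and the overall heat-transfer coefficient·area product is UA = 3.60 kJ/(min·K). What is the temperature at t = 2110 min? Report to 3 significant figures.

M c_p dT/dt = −UA(T − T_amb).
dT/dt = (T_ss − T)/τ with T_ss = T_amb = 22.700 °C, τ = M c_p/UA = 952·3.08/3.60 = 814.49 min.
Solution: T(t) = T_ss + (T₀ − T_ss) e^(−t/τ).
T(2110) = 22.700 + (52.100)·0.074976 = 26.606 °C.

26.6 °C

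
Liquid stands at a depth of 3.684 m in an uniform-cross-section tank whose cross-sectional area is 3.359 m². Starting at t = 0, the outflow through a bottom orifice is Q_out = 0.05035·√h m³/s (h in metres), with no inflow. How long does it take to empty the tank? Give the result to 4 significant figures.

256.1 s

With no inflow, A dh/dt = −0.05035 √h.
Separate and integrate: 2(√h − √h₀) = −(0.05035/A) t.
Tank is empty when √h = 0: t_empty = 2A√h₀/0.05035.
t_empty = 2·3.359·√3.684/0.05035 = 6.71800·1.91937/0.05035 = 256.095 s.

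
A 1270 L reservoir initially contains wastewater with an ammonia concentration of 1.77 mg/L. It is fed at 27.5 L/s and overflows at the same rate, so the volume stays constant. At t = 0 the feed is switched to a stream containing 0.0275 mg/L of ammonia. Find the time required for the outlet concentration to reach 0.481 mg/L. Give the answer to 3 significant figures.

Accumulation = in − out for the solute gives V dC/dt = Q(C_in − C), so τ = V/Q = 46.182 s.
C(t) = C_in + (C₀ − C_in) e^(−t/τ). Set C = 0.481 and solve for t:
e^(−t/τ) = (C − C_in)/(C₀ − C_in) = (0.481 − 0.0275)/(1.77 − 0.0275) = 0.26026
t = −τ ln(…) = 46.182 × 1.3461 = 62.164 s.

62.2 s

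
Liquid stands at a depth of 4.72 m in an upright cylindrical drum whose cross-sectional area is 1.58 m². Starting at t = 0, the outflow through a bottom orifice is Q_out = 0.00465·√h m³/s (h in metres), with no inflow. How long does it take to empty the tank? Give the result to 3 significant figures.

1480 s

Unsteady balance on liquid volume: A dh/dt = −0.00465 √h.
Separate and integrate: 2(√h − √h₀) = −(0.00465/A) t.
Tank is empty when √h = 0: t_empty = 2A√h₀/0.00465.
t_empty = 2·1.58·√4.72/0.00465 = 3.1600·2.1726/0.00465 = 1476.4 s.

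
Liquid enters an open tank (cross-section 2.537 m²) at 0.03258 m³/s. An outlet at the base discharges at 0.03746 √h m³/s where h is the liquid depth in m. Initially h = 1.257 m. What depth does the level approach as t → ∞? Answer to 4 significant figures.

A dh/dt = Q_in − 0.03746 √h. Steady state requires inflow = outflow:
Q_in = 0.03746 √h_ss ⇒ √h_ss = 0.03258/0.03746 = 0.869728.
h_ss = 0.869728² = 0.756426 m. (Since h₀ = 1.257 m > h_ss, the level will fall toward this value.)

0.7564 m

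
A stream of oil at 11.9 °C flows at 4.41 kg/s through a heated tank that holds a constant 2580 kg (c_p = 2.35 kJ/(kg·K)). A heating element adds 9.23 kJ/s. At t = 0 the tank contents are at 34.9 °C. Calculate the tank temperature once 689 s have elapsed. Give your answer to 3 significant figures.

M c_p dT/dt = ṁ c_p (T_in − T) + Q̇.
τ = M/ṁ = 585.03 s; T_ss = T_in + Q̇/(ṁ c_p) = 11.9 + 9.23/(4.41·2.35) = 12.791 °C.
Solution: T(t) = T_ss + (T₀ − T_ss) e^(−t/τ).
T(689) = 12.791 + (22.109)·e^(−689/585.03) = 12.791 + (22.109)·0.30798 = 19.600 °C.

19.6 °C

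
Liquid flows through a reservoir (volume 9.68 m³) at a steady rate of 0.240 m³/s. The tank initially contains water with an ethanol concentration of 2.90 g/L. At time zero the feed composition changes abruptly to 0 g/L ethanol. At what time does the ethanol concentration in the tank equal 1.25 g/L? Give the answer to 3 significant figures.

Species balance: V dC/dt = Q(C_in − C) ⇒ τ = V/Q = 40.333 s.
C(t) = C_in + (C₀ − C_in) e^(−t/τ). Set C = 1.25 and solve for t:
e^(−t/τ) = (C − C_in)/(C₀ − C_in) = (1.25 − 0)/(2.90 − 0) = 0.43103
t = −τ ln(…) = 40.333 × 0.84157 = 33.943 s.

33.9 s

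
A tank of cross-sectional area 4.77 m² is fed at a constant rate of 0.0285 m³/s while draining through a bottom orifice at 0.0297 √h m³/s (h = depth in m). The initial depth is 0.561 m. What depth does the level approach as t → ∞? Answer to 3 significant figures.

0.921 m

Unsteady balance on liquid volume: A dh/dt = Q_in − 0.0297 √h. At steady state dh/dt = 0:
Q_in = 0.0297 √h_ss ⇒ √h_ss = 0.0285/0.0297 = 0.95960.
h_ss = 0.95960² = 0.92082 m. (Since h₀ = 0.561 m < h_ss, the level will rise toward this value.)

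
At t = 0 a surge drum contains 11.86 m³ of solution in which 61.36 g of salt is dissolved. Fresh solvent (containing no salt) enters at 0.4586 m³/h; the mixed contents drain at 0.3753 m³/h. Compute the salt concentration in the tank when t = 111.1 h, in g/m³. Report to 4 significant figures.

Let m(t) be the amount of salt. Volume: V(t) = V₀ + (Q_in − Q_out) t = 11.86 + 0.0833000 t; V(111.1) = 21.1146 m³.
Solute balance: dm/dt = 0 − Q_out C = −Q_out m/V(t).
dm/m = −Q_out dt/(V₀ + 0.0833000 t); integrating gives ln(m/m₀) = −(Q_out/(Q_in−Q_out)) ln(V/V₀).
m = m₀ (V₀/V)^(Q_out/(Q_in−Q_out)) = 61.36 × (11.86/21.1146)^(4.50540) = 4.56339 g.
C = m/V = 4.56339/21.1146 = 0.216125 g/m³.

0.2161 g/m³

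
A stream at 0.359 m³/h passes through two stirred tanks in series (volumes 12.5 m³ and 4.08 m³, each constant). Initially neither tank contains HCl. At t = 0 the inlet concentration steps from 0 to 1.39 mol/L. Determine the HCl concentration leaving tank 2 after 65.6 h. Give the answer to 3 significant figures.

Time constants: τᵢ = Vᵢ/Q for each well-mixed tank.
τ₁ = 12.5/0.359 = 34.819 h; τ₂ = 4.08/0.359 = 11.365 h.
Tank 1: C₁ = C_in(1 − e^(−t/τ₁)). Tank 2 (τ₁ ≠ τ₂): C₂ = C_in[1 − (τ₁ e^(−t/τ₁) − τ₂ e^(−t/τ₂))/(τ₁ − τ₂)].
At t = 65.6: e^(−t/τ₁) = 0.15198, e^(−t/τ₂) = 0.0031130.
C₂ = 1.39·[1 − (34.819·0.15198 − 11.365·0.0031130)/(23.454)] = 1.39·0.77589 = 1.0785 mol/L.

1.08 mol/L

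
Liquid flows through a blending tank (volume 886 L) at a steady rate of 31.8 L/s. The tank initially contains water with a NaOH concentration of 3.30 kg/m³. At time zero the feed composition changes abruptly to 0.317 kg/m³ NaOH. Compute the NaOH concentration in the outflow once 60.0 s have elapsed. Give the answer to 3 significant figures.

Mass balance on the solute (V constant): V dC/dt = Q(C_in − C).
Rewrite as dC/dt + C/τ = C_in/τ, τ = V/Q = 27.862 s.
Integrating: C(t) = C_in + (C₀ − C_in) e^(−t/τ).
C(60.0) = 0.317 + (3.30 − 0.317)·e^(−60.0/27.862) = 0.317 + (2.9830)·0.11608 = 0.66326 kg/m³.

0.663 kg/m³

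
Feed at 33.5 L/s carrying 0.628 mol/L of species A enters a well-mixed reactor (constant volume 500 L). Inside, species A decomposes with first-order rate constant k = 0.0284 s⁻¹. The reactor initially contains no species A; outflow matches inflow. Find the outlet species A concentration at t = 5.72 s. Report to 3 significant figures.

V dC/dt = Q(C_in − C) − k V C.
This is linear with rate a = Q/V + k = 0.095400 s⁻¹.
C_ss = Q C_in/(Q + kV) = 0.44105 mol/L; C(t) = C_ss + (C₀ − C_ss) e^(−a t).
C(5.72) = 0.44105 + (-0.44105)·e^(−0.095400·5.72) = 0.44105 + (-0.44105)·0.57944 = 0.18549 mol/L.

0.185 mol/L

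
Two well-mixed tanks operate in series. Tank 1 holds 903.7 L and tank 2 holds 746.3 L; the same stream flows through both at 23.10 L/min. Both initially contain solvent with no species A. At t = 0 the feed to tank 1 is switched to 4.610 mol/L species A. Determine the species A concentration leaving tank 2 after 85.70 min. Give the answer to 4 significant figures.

3.190 mol/L

Each tank obeys Vᵢ dCᵢ/dt = Q(Cᵢ₋₁ − Cᵢ), so τᵢ = Vᵢ/Q.
τ₁ = 903.7/23.10 = 39.1212 min; τ₂ = 746.3/23.10 = 32.3074 min.
Solving the cascade with C₁(0)=C₂(0)=0 gives C₂(t) = C_in[1 − (τ₁ e^(−t/τ₁) − τ₂ e^(−t/τ₂))/(τ₁ − τ₂)].
At t = 85.70: e^(−t/τ₁) = 0.111847, e^(−t/τ₂) = 0.0704645.
C₂ = 4.610·[1 − (39.1212·0.111847 − 32.3074·0.0704645)/(6.81385)] = 4.610·0.691944 = 3.18986 mol/L.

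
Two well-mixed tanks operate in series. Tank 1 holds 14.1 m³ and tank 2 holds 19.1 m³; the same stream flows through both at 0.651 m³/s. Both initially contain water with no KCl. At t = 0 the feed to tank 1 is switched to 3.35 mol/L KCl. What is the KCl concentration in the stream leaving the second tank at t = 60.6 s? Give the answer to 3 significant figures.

Each tank obeys Vᵢ dCᵢ/dt = Q(Cᵢ₋₁ − Cᵢ), so τᵢ = Vᵢ/Q.
τ₁ = 14.1/0.651 = 21.659 s; τ₂ = 19.1/0.651 = 29.339 s.
Solving the cascade with C₁(0)=C₂(0)=0 gives C₂(t) = C_in[1 − (τ₁ e^(−t/τ₁) − τ₂ e^(−t/τ₂))/(τ₁ − τ₂)].
At t = 60.6: e^(−t/τ₁) = 0.060937, e^(−t/τ₂) = 0.12676.
C₂ = 3.35·[1 − (21.659·0.060937 − 29.339·0.12676)/(-7.6805)] = 3.35·0.68763 = 2.3036 mol/L.

2.30 mol/L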